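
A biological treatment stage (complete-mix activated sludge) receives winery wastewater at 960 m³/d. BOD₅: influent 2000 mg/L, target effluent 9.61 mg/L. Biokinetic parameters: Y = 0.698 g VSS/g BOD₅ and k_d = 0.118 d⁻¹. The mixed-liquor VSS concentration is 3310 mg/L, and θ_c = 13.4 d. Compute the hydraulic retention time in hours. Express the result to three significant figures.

τ ≈ 52.3 h

Rearranging the biomass balance for a CMAS with decay, V = Y·Q·ΔS·θ_c / [X·(1+k_d θ_c)] = 0.698 × 960 × (2000 − 9.61) × 13.4 / [3310 × (1 + 0.118 × 13.4)] = 1.79×10^7 / 8544 = 2092 m³.
τ = V/Q = 2092/960 = 2.179 d, or 52.29 h.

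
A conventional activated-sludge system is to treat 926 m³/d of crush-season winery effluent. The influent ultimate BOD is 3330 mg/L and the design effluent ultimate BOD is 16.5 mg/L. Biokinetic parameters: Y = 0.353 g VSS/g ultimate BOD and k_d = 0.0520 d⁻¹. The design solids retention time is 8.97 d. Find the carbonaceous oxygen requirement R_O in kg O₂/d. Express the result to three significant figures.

R_O ≈ 2020 kg O₂/d

Correct the yield for decay: Y_obs = Y/(1 + k_d θ_c) = 0.353 / (1 + 0.0520 × 8.97) = 0.353 / 1.466 = 0.2407.
ΔS = 3330 − 16.5 = 3314 mg/L, so the substrate removal rate is 926 × 3314/1000 = 3068 kg ultimate BOD/d.
Biomass synthesised: P_X = Y_obs × 3068 = 738.6 kg VSS/d.
Carbonaceous O₂ demand = substrate oxidised − cell-mass equivalent = 3068 − 1.42 × 738.6 = 2019 kg O₂/d.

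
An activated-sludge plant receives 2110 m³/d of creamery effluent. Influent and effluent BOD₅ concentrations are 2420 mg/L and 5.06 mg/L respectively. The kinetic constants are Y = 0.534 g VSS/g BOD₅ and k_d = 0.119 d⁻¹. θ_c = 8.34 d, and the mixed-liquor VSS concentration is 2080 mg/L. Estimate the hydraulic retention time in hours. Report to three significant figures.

From the SRT design equation V = Y Q (S₀−S) θ_c / [X (1 + k_d θ_c)] = 0.534 × 2110 × (2420 − 5.06) × 8.34 / [2080 × (1 + 0.119 × 8.34)] = 2.27×10^7 / 4144 = 5476 m³.
τ = V/Q = 5476/2110 = 2.595 d, or 62.28 h.

τ ≈ 62.3 h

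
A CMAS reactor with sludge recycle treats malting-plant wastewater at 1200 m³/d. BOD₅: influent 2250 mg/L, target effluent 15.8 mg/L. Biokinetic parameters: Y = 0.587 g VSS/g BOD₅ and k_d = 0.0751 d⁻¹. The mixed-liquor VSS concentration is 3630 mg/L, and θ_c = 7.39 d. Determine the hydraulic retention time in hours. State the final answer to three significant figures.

Rearranging the biomass balance for a CMAS with decay, V = Y·Q·ΔS·θ_c / [X·(1+k_d θ_c)] = 0.587 × 1200 × (2250 − 15.8) × 7.39 / [3630 × (1 + 0.0751 × 7.39)] = 1.16×10^7 / 5645 = 2060 m³.
Hydraulic retention time τ = V/Q = 2060 / 1200 = 1.717 d = 41.21 h.

τ ≈ 41.2 h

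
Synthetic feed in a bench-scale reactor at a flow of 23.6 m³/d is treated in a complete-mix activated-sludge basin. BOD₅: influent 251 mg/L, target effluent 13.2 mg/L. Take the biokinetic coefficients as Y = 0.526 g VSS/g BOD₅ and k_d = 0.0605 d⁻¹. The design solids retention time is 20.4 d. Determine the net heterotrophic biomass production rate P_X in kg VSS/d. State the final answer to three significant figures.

Correct the yield for decay: Y_obs = Y/(1 + k_d θ_c) = 0.526 / (1 + 0.0605 × 20.4) = 0.526 / 2.234 = 0.2354.
Substrate removed = Q·(S₀ − S) = 23.6 m³/d × (251 − 13.2) g/m³ = 5.61×10^3 g/d = 5.612 kg/d.
Net biomass production P_X = Y_obs × Q·(S₀ − S) = 0.2354 × 5.612 = 1.321 kg VSS/d.

P_X ≈ 1.32 kg VSS/d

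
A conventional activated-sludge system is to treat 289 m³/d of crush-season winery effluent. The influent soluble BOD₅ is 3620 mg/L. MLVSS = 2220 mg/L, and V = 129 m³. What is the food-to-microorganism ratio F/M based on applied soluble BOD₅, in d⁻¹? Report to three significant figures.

F/M = Q·S₀ / (V·X) = 289 × 3620 / (129.0 × 2220) = 3.653 g soluble BOD₅·(g VSS·d)⁻¹.

F/M ≈ 3.65 d⁻¹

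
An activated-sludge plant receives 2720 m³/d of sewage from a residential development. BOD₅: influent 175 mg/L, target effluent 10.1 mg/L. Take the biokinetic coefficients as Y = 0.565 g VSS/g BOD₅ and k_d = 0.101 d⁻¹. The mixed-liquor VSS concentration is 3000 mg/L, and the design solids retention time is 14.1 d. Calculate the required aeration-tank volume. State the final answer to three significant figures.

From the SRT design equation V = Y Q (S₀−S) θ_c / [X (1 + k_d θ_c)] = 0.565 × 2720 × (175 − 10.1) × 14.1 / [3000 × (1 + 0.101 × 14.1)] = 3.57×10^6 / 7272 = 491.3 m³.

V ≈ 491 m³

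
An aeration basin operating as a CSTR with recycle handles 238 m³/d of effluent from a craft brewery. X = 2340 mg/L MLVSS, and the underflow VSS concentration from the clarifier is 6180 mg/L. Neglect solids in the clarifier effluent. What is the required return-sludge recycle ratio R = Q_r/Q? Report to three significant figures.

Solids balance on the clarifier gives (1+R)X = R·X_r, so R = X/(X_r − X) = 2340 / (6180 − 2340) = 0.6094.

R ≈ 0.609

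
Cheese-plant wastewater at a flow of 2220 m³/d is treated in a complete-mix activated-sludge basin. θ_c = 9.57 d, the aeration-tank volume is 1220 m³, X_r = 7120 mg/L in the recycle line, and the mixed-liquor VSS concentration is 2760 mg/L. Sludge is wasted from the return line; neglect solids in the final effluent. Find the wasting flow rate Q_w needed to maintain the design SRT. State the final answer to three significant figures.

Q_w ≈ 49.4 m³/d

Wasting from the return line (neglecting effluent solids): Q_w = V·X / (θ_c·X_r) = 1220 × 2760 / (9.57 × 7120) = 49.42 m³/d.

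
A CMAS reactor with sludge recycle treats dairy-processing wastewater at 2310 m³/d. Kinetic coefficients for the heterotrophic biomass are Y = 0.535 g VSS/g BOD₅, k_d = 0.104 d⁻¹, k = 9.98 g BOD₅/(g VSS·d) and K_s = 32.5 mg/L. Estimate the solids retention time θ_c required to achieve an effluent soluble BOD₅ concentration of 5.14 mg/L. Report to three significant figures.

From 1/θ_c = Y·k·S/(K_s + S) − k_d: Y·k·S/(K_s+S) = 0.535 × 9.98 × 5.14 / (32.5 + 5.14) = 0.7291 d⁻¹.
1/θ_c = 0.7291 − 0.104 = 0.6251 d⁻¹, so θ_c = 1.600 d.

θ_c ≈ 1.60 d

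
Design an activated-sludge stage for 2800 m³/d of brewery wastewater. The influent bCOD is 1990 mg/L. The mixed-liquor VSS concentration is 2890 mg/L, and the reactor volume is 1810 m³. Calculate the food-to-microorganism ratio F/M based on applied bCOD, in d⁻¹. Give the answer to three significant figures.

F/M ≈ 1.07 d⁻¹

F/M = applied load / biomass = Q·S₀/(V·X) = 2800 × 1990 / (1810 × 2890) = 1.065 d⁻¹.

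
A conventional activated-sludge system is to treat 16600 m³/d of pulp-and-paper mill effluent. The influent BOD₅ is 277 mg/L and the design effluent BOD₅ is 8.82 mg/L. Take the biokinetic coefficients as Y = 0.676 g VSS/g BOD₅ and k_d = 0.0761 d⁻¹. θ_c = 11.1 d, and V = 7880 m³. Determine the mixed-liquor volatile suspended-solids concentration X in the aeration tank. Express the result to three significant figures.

Solving the biomass balance for X: X = Y Q (S₀−S) θ_c / [V (1+k_d θ_c)] = 0.676 × 16600 × (277 − 8.82) × 11.1 / [7880 × (1 + 0.0761 × 11.1)] = 2298 mg/L.

X ≈ 2300 mg/L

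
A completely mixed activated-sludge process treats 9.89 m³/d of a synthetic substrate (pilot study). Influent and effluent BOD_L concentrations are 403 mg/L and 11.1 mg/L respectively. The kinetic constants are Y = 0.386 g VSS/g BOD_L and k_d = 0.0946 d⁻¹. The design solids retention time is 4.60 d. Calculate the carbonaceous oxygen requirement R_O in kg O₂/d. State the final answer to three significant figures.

R_O ≈ 2.40 kg O₂/d

Y_obs = Y / (1 + k_d θ_c) = 0.386 / (1 + 0.0946 × 4.60) = 0.386 / 1.435 = 0.2690.
ΔS = 403 − 11.1 = 391.9 mg/L, so the substrate removal rate is 9.89 × 391.9/1000 = 3.876 kg BOD_L/d.
Biomass synthesised: P_X = Y_obs × 3.876 = 1.042 kg VSS/d.
R_O = Q·(S₀ − S) − 1.42·P_X = 3.876 − 1.42 × 1.042 = 2.396 kg O₂/d.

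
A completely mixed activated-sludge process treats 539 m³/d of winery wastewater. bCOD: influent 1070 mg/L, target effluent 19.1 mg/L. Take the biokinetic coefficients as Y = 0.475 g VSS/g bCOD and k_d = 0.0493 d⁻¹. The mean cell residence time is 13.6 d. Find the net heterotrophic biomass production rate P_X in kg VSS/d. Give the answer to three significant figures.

Observed yield with endogenous decay: Y_obs = Y / (1 + k_d·θ_c) = 0.475 / (1 + 0.0493 × 13.6) = 0.475 / 1.670 = 0.2843 g VSS/g bCOD.
Mass of bCOD removed per day: Q(S₀ − S) = 539 × 1051 g/m³ = 566.4 kg/d.
Net biomass production P_X = Y_obs × Q·(S₀ − S) = 0.2843 × 566.4 = 161.1 kg VSS/d.

P_X ≈ 161 kg VSS/d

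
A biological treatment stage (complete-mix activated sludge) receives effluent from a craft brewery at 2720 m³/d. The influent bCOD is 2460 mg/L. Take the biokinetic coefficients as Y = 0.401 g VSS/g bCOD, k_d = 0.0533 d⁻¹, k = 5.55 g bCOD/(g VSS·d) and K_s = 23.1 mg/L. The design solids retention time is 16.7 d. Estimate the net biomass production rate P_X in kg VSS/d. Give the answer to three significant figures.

P_X ≈ 1420 kg VSS/d

From the Monod/SRT balance for a CMAS, S = K_s·(1+k_d θ_c)/[θ_c·(Y k − k_d) − 1] = 23.1 × (1 + 0.0533 × 16.7) / [16.7 × (0.401 × 5.55 − 0.0533) − 1] = 43.66 / 35.28 = 1.238 mg/L.
Correct the yield for decay: Y_obs = Y/(1 + k_d θ_c) = 0.401 / (1 + 0.0533 × 16.7) = 0.401 / 1.890 = 0.2122.
Mass of bCOD removed per day: Q(S₀ − S) = 2720 × 2459 g/m³ = 6688 kg/d.
So the net sludge growth is P_X = 0.2122 × 6688 = 1419 kg VSS/d.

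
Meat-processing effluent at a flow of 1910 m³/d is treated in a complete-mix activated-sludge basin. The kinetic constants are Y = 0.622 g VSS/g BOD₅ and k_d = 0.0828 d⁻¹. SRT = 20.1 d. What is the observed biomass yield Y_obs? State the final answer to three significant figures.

Y_obs ≈ 0.233 g VSS/g BOD₅

Correct the yield for decay: Y_obs = Y/(1 + k_d θ_c) = 0.622 / (1 + 0.0828 × 20.1) = 0.622 / 2.664 = 0.2335.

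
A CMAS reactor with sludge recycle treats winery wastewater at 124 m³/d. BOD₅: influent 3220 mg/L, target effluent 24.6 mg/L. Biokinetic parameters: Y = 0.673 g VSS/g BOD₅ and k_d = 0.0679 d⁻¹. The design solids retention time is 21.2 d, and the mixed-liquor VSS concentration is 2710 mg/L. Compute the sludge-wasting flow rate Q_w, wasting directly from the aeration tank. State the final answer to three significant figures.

Q_w ≈ 40.3 m³/d

Steady-state biomass mass balance: V·X·(1 + k_d·θ_c) = Y·Q·(S₀ − S)·θ_c, so V = 0.673 × 124 × (3220 − 24.6) × 21.2 / [2710 × (1 + 0.0679 × 21.2)] = 5.65×10^6 / 6611 = 855.1 m³.
With mixed-liquor wasting, θ_c = V/Q_w, so Q_w = V/θ_c = 855.1/21.2 = 40.34 m³/d.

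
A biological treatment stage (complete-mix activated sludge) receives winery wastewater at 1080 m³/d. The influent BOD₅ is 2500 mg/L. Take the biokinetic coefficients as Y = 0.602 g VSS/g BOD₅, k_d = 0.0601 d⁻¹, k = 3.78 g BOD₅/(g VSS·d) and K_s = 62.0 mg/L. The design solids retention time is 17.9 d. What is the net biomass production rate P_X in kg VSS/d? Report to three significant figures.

For a completely mixed reactor with recycle the Lawrence–McCarty relation gives S = K_s·(1 + k_d·θ_c) / [θ_c·(Y·k − k_d) − 1] = 62.0 × (1 + 0.0601 × 17.9) / [17.9 × (0.602 × 3.78 − 0.0601) − 1] = 128.7 / 38.66 = 3.329 mg/L.
The observed yield is Y_obs = Y/(1 + k_d·θ_c) = 0.602 / (1 + 0.0601 × 17.9) = 0.602 / 2.076 = 0.2900 g VSS per g BOD₅ removed.
Substrate removed = Q·(S₀ − S) = 1080 m³/d × (2500 − 3.33) g/m³ = 2.7×10^6 g/d = 2696 kg/d.
Net biomass production P_X = Y_obs × Q·(S₀ − S) = 0.2900 × 2696 = 782.0 kg VSS/d.

P_X ≈ 782 kg VSS/d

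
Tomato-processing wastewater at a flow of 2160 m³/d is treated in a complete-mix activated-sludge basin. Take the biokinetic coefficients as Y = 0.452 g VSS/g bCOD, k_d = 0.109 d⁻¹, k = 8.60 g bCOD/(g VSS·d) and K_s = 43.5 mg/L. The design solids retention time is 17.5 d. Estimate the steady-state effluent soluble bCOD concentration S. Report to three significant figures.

From the Monod/SRT balance for a CMAS, S = K_s·(1+k_d θ_c)/[θ_c·(Y k − k_d) − 1] = 43.5 × (1 + 0.109 × 17.5) / [17.5 × (0.452 × 8.60 − 0.109) − 1] = 126.5 / 65.12 = 1.942 mg/L.

S ≈ 1.94 mg/L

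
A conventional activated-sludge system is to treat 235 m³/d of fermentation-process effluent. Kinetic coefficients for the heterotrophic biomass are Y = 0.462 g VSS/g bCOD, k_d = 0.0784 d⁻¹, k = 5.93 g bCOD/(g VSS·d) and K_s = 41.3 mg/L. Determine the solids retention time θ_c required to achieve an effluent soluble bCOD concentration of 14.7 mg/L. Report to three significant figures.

At the target effluent, Y k S/(K_s+S) = 0.462×5.93×14.7/56.00 = 0.7192 d⁻¹.
θ_c = 1/(μ − k_d) = 1/(0.7192 − 0.0784) = 1/0.6408 = 1.561 d.

θ_c ≈ 1.56 d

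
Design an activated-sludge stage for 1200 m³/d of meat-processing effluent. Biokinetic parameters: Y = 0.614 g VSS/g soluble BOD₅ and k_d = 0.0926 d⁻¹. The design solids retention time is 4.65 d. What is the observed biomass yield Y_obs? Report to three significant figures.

Y_obs ≈ 0.429 g VSS/g soluble BOD₅

Correct the yield for decay: Y_obs = Y/(1 + k_d θ_c) = 0.614 / (1 + 0.0926 × 4.65) = 0.614 / 1.431 = 0.4292.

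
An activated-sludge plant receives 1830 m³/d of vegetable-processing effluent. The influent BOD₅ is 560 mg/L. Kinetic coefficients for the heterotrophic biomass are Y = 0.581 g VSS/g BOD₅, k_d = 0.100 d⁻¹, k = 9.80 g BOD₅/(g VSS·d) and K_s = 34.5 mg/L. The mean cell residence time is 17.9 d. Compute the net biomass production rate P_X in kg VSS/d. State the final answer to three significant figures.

From the Monod/SRT balance for a CMAS, S = K_s·(1+k_d θ_c)/[θ_c·(Y k − k_d) − 1] = 34.5 × (1 + 0.100 × 17.9) / [17.9 × (0.581 × 9.80 − 0.100) − 1] = 96.25 / 99.13 = 0.9710 mg/L.
Observed yield with endogenous decay: Y_obs = Y / (1 + k_d·θ_c) = 0.581 / (1 + 0.100 × 17.9) = 0.581 / 2.790 = 0.2082 g VSS/g BOD₅.
Q·(S₀ − S) = 1830 × (560 − 0.971) × 10⁻³ = 1023 kg/d removed.
P_X = Y_obs · Q(S₀ − S) = 0.2082 × 1023 = 213.0 kg VSS/d.

P_X ≈ 213 kg VSS/d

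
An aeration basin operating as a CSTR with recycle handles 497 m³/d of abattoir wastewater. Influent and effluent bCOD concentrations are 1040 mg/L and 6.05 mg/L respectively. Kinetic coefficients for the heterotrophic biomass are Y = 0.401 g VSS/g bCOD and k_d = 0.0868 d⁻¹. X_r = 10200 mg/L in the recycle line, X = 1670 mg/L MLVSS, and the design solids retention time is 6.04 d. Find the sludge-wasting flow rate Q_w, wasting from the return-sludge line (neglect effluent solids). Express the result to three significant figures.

Steady-state biomass mass balance: V·X·(1 + k_d·θ_c) = Y·Q·(S₀ − S)·θ_c, so V = 0.401 × 497 × (1040 − 6.05) × 6.04 / [1670 × (1 + 0.0868 × 6.04)] = 1.24×10^6 / 2546 = 488.9 m³.
θ_c = V·X/(Q_w·X_r) when wasting from the recycle, so Q_w = V·X/(θ_c·X_r) = 488.9 × 1670 / (6.04 × 10200) = 13.25 m³/d.

Q_w ≈ 13.3 m³/d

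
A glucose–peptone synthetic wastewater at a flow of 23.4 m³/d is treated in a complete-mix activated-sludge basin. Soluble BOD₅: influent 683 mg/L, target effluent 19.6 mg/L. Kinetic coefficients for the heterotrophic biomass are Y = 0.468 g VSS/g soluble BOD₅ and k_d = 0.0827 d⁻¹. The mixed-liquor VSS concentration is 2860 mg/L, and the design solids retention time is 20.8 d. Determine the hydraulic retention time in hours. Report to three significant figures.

Rearranging the biomass balance for a CMAS with decay, V = Y·Q·ΔS·θ_c / [X·(1+k_d θ_c)] = 0.468 × 23.4 × (683 − 19.6) × 20.8 / [2860 × (1 + 0.0827 × 20.8)] = 1.51×10^5 / 7780 = 19.42 m³.
Hydraulic retention time τ = V/Q = 19.42 / 23.4 = 0.8301 d = 19.92 h.

τ ≈ 19.9 h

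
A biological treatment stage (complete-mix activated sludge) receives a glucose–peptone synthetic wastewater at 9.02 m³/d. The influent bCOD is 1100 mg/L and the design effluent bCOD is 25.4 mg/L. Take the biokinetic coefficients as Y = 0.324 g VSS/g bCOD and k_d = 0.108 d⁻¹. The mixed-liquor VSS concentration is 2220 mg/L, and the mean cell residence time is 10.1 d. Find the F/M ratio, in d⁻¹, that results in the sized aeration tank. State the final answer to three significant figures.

Steady-state biomass mass balance: V·X·(1 + k_d·θ_c) = Y·Q·(S₀ − S)·θ_c, so V = 0.324 × 9.02 × (1100 − 25.4) × 10.1 / [2220 × (1 + 0.108 × 10.1)] = 3.17×10^4 / 4642 = 6.834 m³.
F/M = applied load / biomass = Q·S₀/(V·X) = 9.02 × 1100 / (6.834 × 2220) = 0.6540 d⁻¹.

F/M ≈ 0.654 d⁻¹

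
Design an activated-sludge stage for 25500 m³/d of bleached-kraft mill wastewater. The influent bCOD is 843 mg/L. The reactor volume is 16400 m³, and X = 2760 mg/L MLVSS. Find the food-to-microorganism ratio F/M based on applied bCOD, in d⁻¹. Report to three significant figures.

F/M = Q·S₀ / (V·X) = 25500 × 843 / (16400 × 2760) = 0.4749 g bCOD·(g VSS·d)⁻¹.

F/M ≈ 0.475 d⁻¹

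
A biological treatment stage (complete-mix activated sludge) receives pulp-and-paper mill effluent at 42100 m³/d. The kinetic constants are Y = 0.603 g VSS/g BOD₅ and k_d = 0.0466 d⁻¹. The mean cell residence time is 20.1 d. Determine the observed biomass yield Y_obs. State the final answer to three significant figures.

Y_obs = Y / (1 + k_d θ_c) = 0.603 / (1 + 0.0466 × 20.1) = 0.603 / 1.937 = 0.3114.

Y_obs ≈ 0.311 g VSS/g BOD₅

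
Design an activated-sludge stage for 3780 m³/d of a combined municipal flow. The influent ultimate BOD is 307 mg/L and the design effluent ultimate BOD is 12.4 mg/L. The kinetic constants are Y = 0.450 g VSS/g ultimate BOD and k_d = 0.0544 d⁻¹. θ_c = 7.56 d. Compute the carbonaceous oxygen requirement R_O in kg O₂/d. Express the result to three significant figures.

R_O ≈ 609 kg O₂/d

Y_obs = Y / (1 + k_d θ_c) = 0.450 / (1 + 0.0544 × 7.56) = 0.450 / 1.411 = 0.3189.
Mass of ultimate BOD removed per day: Q(S₀ − S) = 3780 × 294.6 g/m³ = 1114 kg/d.
P_X = Y_obs·Q·(S₀ − S) = 0.3189 × 1114 = 355.1 kg VSS/d.
Carbonaceous O₂ demand = substrate oxidised − cell-mass equivalent = 1114 − 1.42 × 355.1 = 609.4 kg O₂/d.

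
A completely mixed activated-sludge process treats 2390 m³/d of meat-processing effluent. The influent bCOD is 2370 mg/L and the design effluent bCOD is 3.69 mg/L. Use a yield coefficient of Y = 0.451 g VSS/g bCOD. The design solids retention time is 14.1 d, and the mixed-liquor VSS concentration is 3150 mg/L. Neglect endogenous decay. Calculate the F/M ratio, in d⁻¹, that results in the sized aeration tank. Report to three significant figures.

F/M ≈ 0.158 d⁻¹

Biomass mass balance (decay neglected): V·X = Y·Q·(S₀ − S)·θ_c, so V = 0.451 × 2390 × (2370 − 3.69) × 14.1 / 3150 = 11417 m³.
Food-to-microorganism ratio F/M = Q S₀ / (V X) = 2390 × 2370 / (11417 × 3150) = 0.1575 d⁻¹.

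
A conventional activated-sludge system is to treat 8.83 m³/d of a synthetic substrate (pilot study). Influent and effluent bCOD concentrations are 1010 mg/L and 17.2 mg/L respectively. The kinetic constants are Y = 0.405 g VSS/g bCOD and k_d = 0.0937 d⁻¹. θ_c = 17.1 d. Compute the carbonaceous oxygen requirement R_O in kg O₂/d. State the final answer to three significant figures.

Observed yield with endogenous decay: Y_obs = Y / (1 + k_d·θ_c) = 0.405 / (1 + 0.0937 × 17.1) = 0.405 / 2.602 = 0.1556 g VSS/g bCOD.
Substrate removed = Q·(S₀ − S) = 8.83 m³/d × (1010 − 17.2) g/m³ = 8.77×10^3 g/d = 8.766 kg/d.
Net sludge production P_X = 0.1556 × 8.766 = 1.364 kg VSS/d.
Carbonaceous O₂ demand = substrate oxidised − cell-mass equivalent = 8.766 − 1.42 × 1.364 = 6.829 kg O₂/d.

R_O ≈ 6.83 kg O₂/d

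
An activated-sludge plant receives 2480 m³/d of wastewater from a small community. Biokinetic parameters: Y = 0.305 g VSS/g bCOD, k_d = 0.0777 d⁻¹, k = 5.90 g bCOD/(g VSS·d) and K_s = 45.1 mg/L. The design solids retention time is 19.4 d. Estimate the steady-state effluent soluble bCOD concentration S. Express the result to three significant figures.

S ≈ 3.49 mg/L

Effluent substrate depends only on kinetics and SRT: S = K_s(1 + k_d θ_c) / [θ_c(Yk − k_d) − 1] = 45.1 × (1 + 0.0777 × 19.4) / [19.4 × (0.305 × 5.90 − 0.0777) − 1] = 113.1 / 32.40 = 3.490 mg/L.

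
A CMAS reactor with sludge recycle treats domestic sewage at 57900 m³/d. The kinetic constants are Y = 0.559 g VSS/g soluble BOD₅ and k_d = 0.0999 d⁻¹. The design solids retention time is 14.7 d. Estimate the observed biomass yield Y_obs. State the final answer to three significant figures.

Y_obs ≈ 0.226 g VSS/g soluble BOD₅

Correct the yield for decay: Y_obs = Y/(1 + k_d θ_c) = 0.559 / (1 + 0.0999 × 14.7) = 0.559 / 2.469 = 0.2265.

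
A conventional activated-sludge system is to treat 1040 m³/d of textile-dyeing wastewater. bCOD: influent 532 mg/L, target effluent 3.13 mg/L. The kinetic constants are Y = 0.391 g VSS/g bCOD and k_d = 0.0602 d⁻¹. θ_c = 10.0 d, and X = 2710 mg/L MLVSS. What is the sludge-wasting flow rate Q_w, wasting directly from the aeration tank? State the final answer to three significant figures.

Q_w ≈ 49.5 m³/d

Rearranging the biomass balance for a CMAS with decay, V = Y·Q·ΔS·θ_c / [X·(1+k_d θ_c)] = 0.391 × 1040 × (532 − 3.13) × 10.0 / [2710 × (1 + 0.0602 × 10.0)] = 2.15×10^6 / 4341 = 495.4 m³.
Wasting from the aeration tank: Q_w = V / θ_c = 495.4 / 10.0 = 49.54 m³/d.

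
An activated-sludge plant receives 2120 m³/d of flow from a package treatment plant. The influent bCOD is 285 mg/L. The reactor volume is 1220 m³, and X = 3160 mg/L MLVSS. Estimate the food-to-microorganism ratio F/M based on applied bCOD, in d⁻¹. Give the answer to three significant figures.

F/M = Q·S₀ / (V·X) = 2120 × 285 / (1220 × 3160) = 0.1567 g bCOD·(g VSS·d)⁻¹.

F/M ≈ 0.157 d⁻¹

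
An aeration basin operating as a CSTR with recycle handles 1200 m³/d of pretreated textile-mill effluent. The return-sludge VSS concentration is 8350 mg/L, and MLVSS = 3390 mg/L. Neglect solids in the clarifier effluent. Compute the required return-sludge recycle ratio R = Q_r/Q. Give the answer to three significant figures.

R = Q_r/Q = X/(X_r − X) = 3390 / (8350 − 3390) = 0.6835.

R ≈ 0.683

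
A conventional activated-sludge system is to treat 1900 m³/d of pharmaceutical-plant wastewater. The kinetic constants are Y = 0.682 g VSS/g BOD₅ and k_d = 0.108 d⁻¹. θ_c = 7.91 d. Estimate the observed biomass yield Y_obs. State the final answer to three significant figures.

Y_obs ≈ 0.368 g VSS/g BOD₅

Correct the yield for decay: Y_obs = Y/(1 + k_d θ_c) = 0.682 / (1 + 0.108 × 7.91) = 0.682 / 1.854 = 0.3678.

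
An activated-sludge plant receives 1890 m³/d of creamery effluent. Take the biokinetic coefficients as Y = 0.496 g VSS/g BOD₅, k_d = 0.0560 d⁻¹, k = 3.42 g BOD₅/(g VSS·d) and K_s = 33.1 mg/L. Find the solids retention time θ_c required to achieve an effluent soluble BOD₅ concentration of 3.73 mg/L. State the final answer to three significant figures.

From 1/θ_c = Y·k·S/(K_s + S) − k_d: Y·k·S/(K_s+S) = 0.496 × 3.42 × 3.73 / (33.1 + 3.73) = 0.1718 d⁻¹.
1/θ_c = 0.1718 − 0.0560 = 0.1158 d⁻¹, so θ_c = 8.636 d.

θ_c ≈ 8.64 d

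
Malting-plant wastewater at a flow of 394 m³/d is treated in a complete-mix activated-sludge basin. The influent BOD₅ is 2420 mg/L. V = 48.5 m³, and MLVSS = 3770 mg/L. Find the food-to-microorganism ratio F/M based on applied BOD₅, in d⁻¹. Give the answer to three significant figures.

F/M = applied load / biomass = Q·S₀/(V·X) = 394 × 2420 / (48.50 × 3770) = 5.215 d⁻¹.

F/M ≈ 5.21 d⁻¹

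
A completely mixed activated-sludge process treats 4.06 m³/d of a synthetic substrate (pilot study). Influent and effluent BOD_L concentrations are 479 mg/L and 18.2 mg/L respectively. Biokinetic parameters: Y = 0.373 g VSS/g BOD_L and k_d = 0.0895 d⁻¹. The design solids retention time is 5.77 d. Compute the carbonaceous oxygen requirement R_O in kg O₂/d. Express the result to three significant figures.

R_O ≈ 1.22 kg O₂/d

Observed yield with endogenous decay: Y_obs = Y / (1 + k_d·θ_c) = 0.373 / (1 + 0.0895 × 5.77) = 0.373 / 1.516 = 0.2460 g VSS/g BOD_L.
Q·(S₀ − S) = 4.06 × (479 − 18.2) × 10⁻³ = 1.871 kg/d removed.
Biomass synthesised: P_X = Y_obs × 1.871 = 0.4602 kg VSS/d.
R_O = Q·ΔS − 1.42 P_X = 1.871 − 0.6535 = 1.217 kg O₂/d.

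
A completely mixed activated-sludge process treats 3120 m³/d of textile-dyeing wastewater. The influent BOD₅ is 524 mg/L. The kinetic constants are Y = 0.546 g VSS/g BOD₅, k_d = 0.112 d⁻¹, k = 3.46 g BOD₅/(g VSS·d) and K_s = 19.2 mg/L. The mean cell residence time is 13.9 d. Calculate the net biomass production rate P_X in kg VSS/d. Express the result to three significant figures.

From the Monod/SRT balance for a CMAS, S = K_s·(1+k_d θ_c)/[θ_c·(Y k − k_d) − 1] = 19.2 × (1 + 0.112 × 13.9) / [13.9 × (0.546 × 3.46 − 0.112) − 1] = 49.09 / 23.70 = 2.071 mg/L.
The observed yield is Y_obs = Y/(1 + k_d·θ_c) = 0.546 / (1 + 0.112 × 13.9) = 0.546 / 2.557 = 0.2135 g VSS per g BOD₅ removed.
Q·(S₀ − S) = 3120 × (524 − 2.07) × 10⁻³ = 1628 kg/d removed.
So the net sludge growth is P_X = 0.2135 × 1628 = 347.7 kg VSS/d.

P_X ≈ 348 kg VSS/d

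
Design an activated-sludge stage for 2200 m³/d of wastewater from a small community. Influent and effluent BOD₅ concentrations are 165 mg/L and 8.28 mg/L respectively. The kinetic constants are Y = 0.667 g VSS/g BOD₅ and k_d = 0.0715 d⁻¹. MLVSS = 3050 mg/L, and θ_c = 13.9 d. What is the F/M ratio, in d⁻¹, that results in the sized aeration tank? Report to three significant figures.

From the SRT design equation V = Y Q (S₀−S) θ_c / [X (1 + k_d θ_c)] = 0.667 × 2200 × (165 − 8.28) × 13.9 / [3050 × (1 + 0.0715 × 13.9)] = 3.2×10^6 / 6081 = 525.6 m³.
Food-to-microorganism ratio F/M = Q S₀ / (V X) = 2200 × 165 / (525.6 × 3050) = 0.2264 d⁻¹.

F/M ≈ 0.226 d⁻¹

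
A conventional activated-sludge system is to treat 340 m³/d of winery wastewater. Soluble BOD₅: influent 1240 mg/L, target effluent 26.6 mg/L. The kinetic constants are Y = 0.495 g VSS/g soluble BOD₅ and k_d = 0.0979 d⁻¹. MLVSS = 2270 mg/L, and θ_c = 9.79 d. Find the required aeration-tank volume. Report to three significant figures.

V ≈ 450 m³

Steady-state biomass mass balance: V·X·(1 + k_d·θ_c) = Y·Q·(S₀ − S)·θ_c, so V = 0.495 × 340 × (1240 − 26.6) × 9.79 / [2270 × (1 + 0.0979 × 9.79)] = 2×10^6 / 4446 = 449.7 m³.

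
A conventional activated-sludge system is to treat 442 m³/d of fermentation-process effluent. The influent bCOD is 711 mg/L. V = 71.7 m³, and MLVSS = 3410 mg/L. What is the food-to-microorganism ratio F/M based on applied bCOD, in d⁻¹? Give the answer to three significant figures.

F/M ≈ 1.29 d⁻¹

F/M = applied load / biomass = Q·S₀/(V·X) = 442 × 711 / (71.70 × 3410) = 1.285 d⁻¹.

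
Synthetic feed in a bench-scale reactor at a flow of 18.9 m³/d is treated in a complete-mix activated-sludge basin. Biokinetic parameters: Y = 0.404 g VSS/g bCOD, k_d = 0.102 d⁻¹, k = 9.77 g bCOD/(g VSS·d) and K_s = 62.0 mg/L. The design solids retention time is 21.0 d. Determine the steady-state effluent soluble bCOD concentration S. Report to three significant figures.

S ≈ 2.44 mg/L

From the Monod/SRT balance for a CMAS, S = K_s·(1+k_d θ_c)/[θ_c·(Y k − k_d) − 1] = 62.0 × (1 + 0.102 × 21.0) / [21.0 × (0.404 × 9.77 − 0.102) − 1] = 194.8 / 79.75 = 2.443 mg/L.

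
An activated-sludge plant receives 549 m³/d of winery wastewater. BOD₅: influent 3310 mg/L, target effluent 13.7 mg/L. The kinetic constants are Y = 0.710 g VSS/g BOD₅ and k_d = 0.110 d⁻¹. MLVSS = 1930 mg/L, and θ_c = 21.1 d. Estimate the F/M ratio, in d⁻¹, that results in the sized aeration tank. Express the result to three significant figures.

Rearranging the biomass balance for a CMAS with decay, V = Y·Q·ΔS·θ_c / [X·(1+k_d θ_c)] = 0.710 × 549 × (3310 − 13.7) × 21.1 / [1930 × (1 + 0.110 × 21.1)] = 2.71×10^7 / 6410 = 4230 m³.
F/M = applied load / biomass = Q·S₀/(V·X) = 549 × 3310 / (4230 × 1930) = 0.2226 d⁻¹.

F/M ≈ 0.223 d⁻¹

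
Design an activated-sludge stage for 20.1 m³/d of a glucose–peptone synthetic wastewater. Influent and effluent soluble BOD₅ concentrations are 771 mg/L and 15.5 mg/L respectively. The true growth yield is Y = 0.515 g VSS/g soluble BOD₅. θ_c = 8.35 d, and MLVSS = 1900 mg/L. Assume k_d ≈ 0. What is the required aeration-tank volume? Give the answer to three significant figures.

V ≈ 34.4 m³

With k_d = 0 the design equation reduces to V = Y Q (S₀−S) θ_c / X = 0.515 × 20.1 × (771 − 15.5) × 8.35 / 1900 = 34.37 m³.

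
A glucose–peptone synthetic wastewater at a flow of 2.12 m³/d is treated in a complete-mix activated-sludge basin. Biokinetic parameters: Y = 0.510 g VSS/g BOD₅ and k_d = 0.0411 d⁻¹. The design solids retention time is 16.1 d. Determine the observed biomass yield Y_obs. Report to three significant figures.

The observed yield is Y_obs = Y/(1 + k_d·θ_c) = 0.510 / (1 + 0.0411 × 16.1) = 0.510 / 1.662 = 0.3069 g VSS per g BOD₅ removed.

Y_obs ≈ 0.307 g VSS/g BOD₅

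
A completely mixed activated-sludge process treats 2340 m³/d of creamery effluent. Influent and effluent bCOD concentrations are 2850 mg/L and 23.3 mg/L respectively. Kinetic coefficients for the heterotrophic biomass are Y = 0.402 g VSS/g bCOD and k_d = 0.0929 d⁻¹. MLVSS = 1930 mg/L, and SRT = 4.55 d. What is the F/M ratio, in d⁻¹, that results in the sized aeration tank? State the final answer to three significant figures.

F/M ≈ 0.784 d⁻¹

From the SRT design equation V = Y Q (S₀−S) θ_c / [X (1 + k_d θ_c)] = 0.402 × 2340 × (2850 − 23.3) × 4.55 / [1930 × (1 + 0.0929 × 4.55)] = 1.21×10^7 / 2746 = 4406 m³.
Food-to-microorganism ratio F/M = Q S₀ / (V X) = 2340 × 2850 / (4406 × 1930) = 0.7842 d⁻¹.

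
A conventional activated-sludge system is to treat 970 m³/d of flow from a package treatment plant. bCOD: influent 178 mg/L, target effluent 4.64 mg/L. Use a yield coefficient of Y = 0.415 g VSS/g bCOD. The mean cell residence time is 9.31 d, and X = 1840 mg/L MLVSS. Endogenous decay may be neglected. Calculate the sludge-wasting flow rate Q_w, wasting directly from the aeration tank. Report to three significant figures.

With k_d = 0 the design equation reduces to V = Y Q (S₀−S) θ_c / X = 0.415 × 970 × (178 − 4.64) × 9.31 / 1840 = 353.1 m³.
Wasting from the aeration tank: Q_w = V / θ_c = 353.1 / 9.31 = 37.93 m³/d.

Q_w ≈ 37.9 m³/d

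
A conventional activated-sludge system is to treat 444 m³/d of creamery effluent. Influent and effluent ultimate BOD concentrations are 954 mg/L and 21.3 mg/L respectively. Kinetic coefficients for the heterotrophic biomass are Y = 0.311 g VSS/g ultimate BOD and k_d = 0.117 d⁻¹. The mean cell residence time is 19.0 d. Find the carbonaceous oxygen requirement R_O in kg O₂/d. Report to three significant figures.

Y_obs = Y / (1 + k_d θ_c) = 0.311 / (1 + 0.117 × 19.0) = 0.311 / 3.223 = 0.09649.
Substrate removed = Q·(S₀ − S) = 444 m³/d × (954 − 21.3) g/m³ = 4.14×10^5 g/d = 414.1 kg/d.
Net sludge production P_X = 0.09649 × 414.1 = 39.96 kg VSS/d.
R_O = Q·(S₀ − S) − 1.42·P_X = 414.1 − 1.42 × 39.96 = 357.4 kg O₂/d.

R_O ≈ 357 kg O₂/d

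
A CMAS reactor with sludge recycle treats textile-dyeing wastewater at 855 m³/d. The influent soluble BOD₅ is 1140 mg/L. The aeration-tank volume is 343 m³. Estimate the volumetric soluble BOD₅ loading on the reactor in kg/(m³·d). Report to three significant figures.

Volumetric loading L_v = Q·S₀ / V = 855 × 1140 g/m³ / 343.0 m³ = 2842 g/(m³·d) = 2.842 kg soluble BOD₅/(m³·d).

L_v ≈ 2.84 kg soluble BOD₅/(m³·d)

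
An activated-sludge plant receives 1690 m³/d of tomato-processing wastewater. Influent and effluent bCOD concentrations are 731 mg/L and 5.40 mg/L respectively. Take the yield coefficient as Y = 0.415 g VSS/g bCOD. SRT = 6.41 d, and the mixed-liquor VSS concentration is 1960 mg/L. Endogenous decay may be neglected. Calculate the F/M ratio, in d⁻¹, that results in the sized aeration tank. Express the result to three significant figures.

F/M ≈ 0.379 d⁻¹

With k_d = 0 the design equation reduces to V = Y Q (S₀−S) θ_c / X = 0.415 × 1690 × (731 − 5.40) × 6.41 / 1960 = 1664 m³.
F/M = applied load / biomass = Q·S₀/(V·X) = 1690 × 731 / (1664 × 1960) = 0.3787 d⁻¹.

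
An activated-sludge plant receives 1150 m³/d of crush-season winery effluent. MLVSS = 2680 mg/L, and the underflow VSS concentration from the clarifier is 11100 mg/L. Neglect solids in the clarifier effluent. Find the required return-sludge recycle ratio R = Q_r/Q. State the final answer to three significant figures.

R ≈ 0.318

Mass balance around the secondary clarifier (neglecting effluent solids): R = X / (X_r − X) = 2680 / (11100 − 2680) = 0.3183.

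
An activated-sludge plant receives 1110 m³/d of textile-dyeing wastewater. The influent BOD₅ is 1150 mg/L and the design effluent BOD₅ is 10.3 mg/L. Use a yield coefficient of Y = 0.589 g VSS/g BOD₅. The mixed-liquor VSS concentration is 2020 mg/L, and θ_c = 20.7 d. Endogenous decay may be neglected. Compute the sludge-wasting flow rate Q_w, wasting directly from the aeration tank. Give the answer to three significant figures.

Q_w ≈ 369 m³/d

V·X = Y·Q·ΔS·θ_c gives V = 0.589 × 1110 × (1150 − 10.3) × 20.7 / 2020 = 7636 m³.
For wasting at MLVSS concentration, Q_w = V/θ_c = 7636/20.7 = 368.9 m³/d.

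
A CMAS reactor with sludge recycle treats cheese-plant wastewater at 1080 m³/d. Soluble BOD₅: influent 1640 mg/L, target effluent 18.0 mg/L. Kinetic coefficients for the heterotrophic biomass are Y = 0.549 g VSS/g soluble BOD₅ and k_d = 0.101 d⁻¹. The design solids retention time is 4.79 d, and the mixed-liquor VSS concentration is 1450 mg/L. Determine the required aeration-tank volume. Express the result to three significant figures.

From the SRT design equation V = Y Q (S₀−S) θ_c / [X (1 + k_d θ_c)] = 0.549 × 1080 × (1640 − 18.0) × 4.79 / [1450 × (1 + 0.101 × 4.79)] = 4.61×10^6 / 2151 = 2141 m³.

V ≈ 2140 m³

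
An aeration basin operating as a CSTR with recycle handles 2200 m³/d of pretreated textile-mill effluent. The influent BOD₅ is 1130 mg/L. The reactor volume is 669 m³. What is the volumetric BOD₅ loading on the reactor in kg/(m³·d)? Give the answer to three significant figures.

L_v ≈ 3.72 kg BOD₅/(m³·d)

L_v = Q S₀ / V = 2200 × 1130 × 10⁻³ / 669.0 = 3.716 kg/(m³·d).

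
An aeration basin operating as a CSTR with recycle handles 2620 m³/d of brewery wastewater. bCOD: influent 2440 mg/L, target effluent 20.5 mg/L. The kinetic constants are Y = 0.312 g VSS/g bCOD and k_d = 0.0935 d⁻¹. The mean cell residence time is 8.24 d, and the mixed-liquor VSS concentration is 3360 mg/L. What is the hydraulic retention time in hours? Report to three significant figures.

τ ≈ 25.1 h

Steady-state biomass mass balance: V·X·(1 + k_d·θ_c) = Y·Q·(S₀ − S)·θ_c, so V = 0.312 × 2620 × (2440 − 20.5) × 8.24 / [3360 × (1 + 0.0935 × 8.24)] = 1.63×10^7 / 5949 = 2740 m³.
τ = V/Q = 2740/2620 = 1.046 d, or 25.10 h.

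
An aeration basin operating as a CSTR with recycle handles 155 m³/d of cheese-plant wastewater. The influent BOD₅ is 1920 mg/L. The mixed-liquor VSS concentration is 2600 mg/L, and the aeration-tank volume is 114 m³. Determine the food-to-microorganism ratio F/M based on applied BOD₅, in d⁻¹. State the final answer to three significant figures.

F/M = Q·S₀ / (V·X) = 155 × 1920 / (114.0 × 2600) = 1.004 g BOD₅·(g VSS·d)⁻¹.

F/M ≈ 1.00 d⁻¹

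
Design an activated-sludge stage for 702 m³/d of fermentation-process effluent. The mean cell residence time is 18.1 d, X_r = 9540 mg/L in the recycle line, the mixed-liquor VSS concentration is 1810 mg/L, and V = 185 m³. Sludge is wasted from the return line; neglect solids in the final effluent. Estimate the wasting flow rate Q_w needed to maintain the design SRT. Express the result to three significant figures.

θ_c = V·X/(Q_w·X_r) when wasting from the recycle, so Q_w = V·X/(θ_c·X_r) = 185.0 × 1810 / (18.1 × 9540) = 1.939 m³/d.

Q_w ≈ 1.94 m³/d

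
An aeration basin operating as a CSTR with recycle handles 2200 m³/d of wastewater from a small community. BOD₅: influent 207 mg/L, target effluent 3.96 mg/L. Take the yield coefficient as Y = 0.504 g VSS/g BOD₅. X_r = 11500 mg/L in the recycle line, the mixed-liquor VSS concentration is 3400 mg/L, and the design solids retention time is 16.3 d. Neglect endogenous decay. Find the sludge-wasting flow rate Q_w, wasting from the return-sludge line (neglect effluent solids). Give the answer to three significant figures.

Q_w ≈ 19.6 m³/d

V·X = Y·Q·ΔS·θ_c gives V = 0.504 × 2200 × (207 − 3.96) × 16.3 / 3400 = 1079 m³.
Q_w = (V·X)/(θ_c X_r) = 1079 × 3400 / (16.3 × 11500) = 19.58 m³/d.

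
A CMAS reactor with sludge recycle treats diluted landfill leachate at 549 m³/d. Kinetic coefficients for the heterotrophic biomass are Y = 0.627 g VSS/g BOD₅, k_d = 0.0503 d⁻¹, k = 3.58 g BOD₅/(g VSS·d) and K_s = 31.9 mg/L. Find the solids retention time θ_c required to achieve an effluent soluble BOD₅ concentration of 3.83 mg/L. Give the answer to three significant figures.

θ_c ≈ 5.25 d

At the target effluent, Y k S/(K_s+S) = 0.627×3.58×3.83/35.73 = 0.2406 d⁻¹.
Then 1/θ_c = μ − k_d = 0.2406 − 0.0503 = 0.1903 d⁻¹, giving θ_c = 5.255 d.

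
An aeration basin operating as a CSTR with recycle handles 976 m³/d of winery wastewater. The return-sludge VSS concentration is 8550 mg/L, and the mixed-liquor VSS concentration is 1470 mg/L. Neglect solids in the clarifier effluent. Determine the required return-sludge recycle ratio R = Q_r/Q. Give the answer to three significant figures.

R ≈ 0.208

Mass balance around the secondary clarifier (neglecting effluent solids): R = X / (X_r − X) = 1470 / (8550 − 1470) = 0.2076.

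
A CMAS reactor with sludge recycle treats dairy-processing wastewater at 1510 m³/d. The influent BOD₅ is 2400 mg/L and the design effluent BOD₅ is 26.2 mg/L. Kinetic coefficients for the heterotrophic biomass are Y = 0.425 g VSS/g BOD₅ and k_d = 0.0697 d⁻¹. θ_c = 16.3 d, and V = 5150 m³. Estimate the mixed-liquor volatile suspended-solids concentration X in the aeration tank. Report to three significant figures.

From V·X·(1 + k_d·θ_c) = Y·Q·(S₀ − S)·θ_c: X = 0.425 × 1510 × (2400 − 26.2) × 16.3 / [5150 × (1 + 0.0697 × 16.3)] = 2257 mg/L.

X ≈ 2260 mg/L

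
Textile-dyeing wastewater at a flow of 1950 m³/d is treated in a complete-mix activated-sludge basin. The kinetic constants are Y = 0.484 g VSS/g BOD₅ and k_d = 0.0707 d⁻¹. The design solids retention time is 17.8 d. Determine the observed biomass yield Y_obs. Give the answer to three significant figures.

The observed yield is Y_obs = Y/(1 + k_d·θ_c) = 0.484 / (1 + 0.0707 × 17.8) = 0.484 / 2.258 = 0.2143 g VSS per g BOD₅ removed.

Y_obs ≈ 0.214 g VSS/g BOD₅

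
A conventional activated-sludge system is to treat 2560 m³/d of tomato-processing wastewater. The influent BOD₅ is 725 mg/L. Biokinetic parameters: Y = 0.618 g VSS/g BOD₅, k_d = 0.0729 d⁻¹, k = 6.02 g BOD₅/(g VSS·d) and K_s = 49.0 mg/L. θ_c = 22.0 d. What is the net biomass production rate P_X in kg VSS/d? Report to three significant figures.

P_X ≈ 440 kg VSS/d

Effluent substrate depends only on kinetics and SRT: S = K_s(1 + k_d θ_c) / [θ_c(Yk − k_d) − 1] = 49.0 × (1 + 0.0729 × 22.0) / [22.0 × (0.618 × 6.02 − 0.0729) − 1] = 127.6 / 79.24 = 1.610 mg/L.
The observed yield is Y_obs = Y/(1 + k_d·θ_c) = 0.618 / (1 + 0.0729 × 22.0) = 0.618 / 2.604 = 0.2373 g VSS per g BOD₅ removed.
ΔS = 725 − 1.61 = 723.4 mg/L, so the substrate removal rate is 2560 × 723.4/1000 = 1852 kg BOD₅/d.
Biomass produced: P_X = Y_obs·Q·ΔS = 0.2373 × 1852 ≈ 439.5 kg VSS/d.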